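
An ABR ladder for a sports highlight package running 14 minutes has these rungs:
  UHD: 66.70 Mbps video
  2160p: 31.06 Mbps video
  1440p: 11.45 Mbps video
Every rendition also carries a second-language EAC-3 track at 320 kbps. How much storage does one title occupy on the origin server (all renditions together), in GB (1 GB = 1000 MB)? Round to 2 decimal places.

14 min = 840 s
Audio: 320 kbps = 0.320 Mbps.
Sum of rendition bitrates: (66.70+0.320) + (31.06+0.320) + (11.45+0.320) = 110.170 Mbps.
× 840 s = 92,543 Mb = 11,568 MB = 11.57 GB.

11.57 GB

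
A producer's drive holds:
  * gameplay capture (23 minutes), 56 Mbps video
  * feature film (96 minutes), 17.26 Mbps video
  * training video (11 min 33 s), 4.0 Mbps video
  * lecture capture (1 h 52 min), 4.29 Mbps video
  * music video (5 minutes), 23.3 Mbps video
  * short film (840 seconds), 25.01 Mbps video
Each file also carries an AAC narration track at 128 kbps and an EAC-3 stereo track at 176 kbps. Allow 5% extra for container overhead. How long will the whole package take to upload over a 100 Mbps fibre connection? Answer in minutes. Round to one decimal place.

42.2 minutes

Audio total: 128 + 176 = 304 kbps = 0.304 Mbps.
gameplay capture: 56.304 Mbps × 1380 s × 1.05 = 81584.5 Mb
feature film: 17.564 Mbps × 5760 s × 1.05 = 106227.1 Mb
training video: 4.304 Mbps × 693 s × 1.05 = 3131.8 Mb
lecture capture: 4.594 Mbps × 6720 s × 1.05 = 32415.3 Mb
music video: 23.604 Mbps × 300 s × 1.05 = 7435.3 Mb
short film: 25.314 Mbps × 840 s × 1.05 = 22326.9 Mb
Total: 253120.8 Mb = 31640.1 MB.
At 100 Mbps: 253120.8 / 100 = 2531 s ≈ 42.2 minutes.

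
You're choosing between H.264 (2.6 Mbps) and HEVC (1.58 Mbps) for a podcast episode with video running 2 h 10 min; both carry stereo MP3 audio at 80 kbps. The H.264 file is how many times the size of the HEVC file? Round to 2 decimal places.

2 h 10 min = 130 min = 7800 s
Audio: 80 kbps = 0.080 Mbps.
H.264: 2.680 Mbps × 7800 s = 20904.0 Mb = 2.613 GB.
HEVC: 1.660 Mbps × 7800 s = 12948.0 Mb = 1.619 GB.
Ratio: 2.613 / 1.619 = 1.614.

1.61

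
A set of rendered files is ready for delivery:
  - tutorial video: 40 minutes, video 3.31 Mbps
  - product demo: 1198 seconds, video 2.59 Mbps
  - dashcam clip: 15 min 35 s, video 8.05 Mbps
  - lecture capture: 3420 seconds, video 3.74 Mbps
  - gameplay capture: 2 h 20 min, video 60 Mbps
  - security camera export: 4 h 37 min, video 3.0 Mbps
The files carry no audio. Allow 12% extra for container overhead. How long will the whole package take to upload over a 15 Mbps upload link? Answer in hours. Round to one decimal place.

12.1 hours

tutorial video: 3.310 Mbps × 2400 s × 1.12 = 8897.3 Mb
product demo: 2.590 Mbps × 1198 s × 1.12 = 3475.2 Mb
dashcam clip: 8.050 Mbps × 935 s × 1.12 = 8430.0 Mb
lecture capture: 3.740 Mbps × 3420 s × 1.12 = 14325.7 Mb
gameplay capture: 60.000 Mbps × 8400 s × 1.12 = 564480.0 Mb
security camera export: 3.000 Mbps × 16620 s × 1.12 = 55843.2 Mb
Total: 655451.3 Mb = 81931.4 MB.
At 15 Mbps: 655451.3 / 15 = 43697 s ≈ 12.1 hours.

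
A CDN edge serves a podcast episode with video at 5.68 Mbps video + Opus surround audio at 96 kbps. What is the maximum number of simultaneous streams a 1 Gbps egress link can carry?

173

Audio: 96 kbps = 0.096 Mbps.
Per-viewer media rate: 5.776 Mbps.
1 Gbps = 1,000 Mbps; 1,000 / 5.776 = 173.13 → 173 viewers.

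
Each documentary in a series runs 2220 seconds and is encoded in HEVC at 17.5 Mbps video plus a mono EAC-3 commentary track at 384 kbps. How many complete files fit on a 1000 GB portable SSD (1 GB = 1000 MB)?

201

Audio: 384 kbps = 0.384 Mbps.
Total bitrate: 17.884 Mbps.
Per item: 17.884 Mbps × 2220 s = 39,702 Mb = 4,963 MB.
Capacity: 1000 GB = 8,000,000 Mb; 201.50 items → 201 complete.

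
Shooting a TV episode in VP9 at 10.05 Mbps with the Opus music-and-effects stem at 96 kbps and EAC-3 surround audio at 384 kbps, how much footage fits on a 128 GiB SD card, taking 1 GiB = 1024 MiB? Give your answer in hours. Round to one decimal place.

Audio total: 96 + 384 = 480 kbps = 0.480 Mbps.
Total bitrate: 10.05 + 0.480 = 10.530 Mbps.
Capacity: 128 GiB = 1,099,512 Mb.
Recording time: 1,099,512 / 10.530 = 104,417 s ≈ 29.0 hours.

29.0 hours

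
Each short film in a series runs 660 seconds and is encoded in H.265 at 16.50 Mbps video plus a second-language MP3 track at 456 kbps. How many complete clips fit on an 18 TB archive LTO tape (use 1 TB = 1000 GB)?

Audio: 456 kbps = 0.456 Mbps.
Total bitrate: 16.956 Mbps.
Per item: 16.956 Mbps × 660 s = 11,191 Mb = 1,399 MB.
Capacity: 18 TB = 144,000,000 Mb; 12867.53 items → 12867 complete.

12867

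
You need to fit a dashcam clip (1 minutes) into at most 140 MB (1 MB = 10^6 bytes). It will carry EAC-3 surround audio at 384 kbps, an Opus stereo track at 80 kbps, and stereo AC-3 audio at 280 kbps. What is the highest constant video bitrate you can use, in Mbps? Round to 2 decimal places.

17.92 Mbps

Budget: 140 MB = 1120.0 Mb.
Total bitrate budget: 1120.0 Mb / 60 s = 18.667 Mbps.
Audio total: 384 + 80 + 280 = 744 kbps = 0.744 Mbps.
Video: 18.667 − 0.744 = 17.923 Mbps.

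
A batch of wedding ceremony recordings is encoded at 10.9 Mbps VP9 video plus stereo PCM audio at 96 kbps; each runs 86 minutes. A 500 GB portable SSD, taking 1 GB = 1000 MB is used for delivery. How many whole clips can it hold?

70

86 min = 5160 s
Audio: 96 kbps = 0.096 Mbps.
Total bitrate: 10.996 Mbps.
Per item: 10.996 Mbps × 5160 s = 56,739 Mb = 7,092 MB.
Capacity: 500 GB = 4,000,000 Mb; 70.50 items → 70 complete.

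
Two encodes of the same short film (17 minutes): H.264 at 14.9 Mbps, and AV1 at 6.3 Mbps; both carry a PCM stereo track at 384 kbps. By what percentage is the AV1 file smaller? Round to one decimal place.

17 min = 1020 s
Audio: 384 kbps = 0.384 Mbps.
H.264: 15.284 Mbps × 1020 s = 15589.7 Mb = 1.949 GB.
AV1: 6.684 Mbps × 1020 s = 6817.7 Mb = 0.852 GB.
Reduction: (1 − 0.852/1.949) × 100 = 56.27%.

56.3%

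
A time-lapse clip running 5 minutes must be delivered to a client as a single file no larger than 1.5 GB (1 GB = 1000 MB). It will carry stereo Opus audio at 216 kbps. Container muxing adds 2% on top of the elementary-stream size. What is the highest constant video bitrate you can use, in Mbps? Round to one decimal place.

Budget: 1.5 GB = 12000.0 Mb.
Stream payload after overhead: 12000.0 / 1.02 = 11764.7 Mb.
5 min = 300 s
Total bitrate budget: 11764.7 Mb / 300 s = 39.216 Mbps.
Audio: 216 kbps = 0.216 Mbps.
Video: 39.216 − 0.216 = 39.000 Mbps.

39.0 Mbps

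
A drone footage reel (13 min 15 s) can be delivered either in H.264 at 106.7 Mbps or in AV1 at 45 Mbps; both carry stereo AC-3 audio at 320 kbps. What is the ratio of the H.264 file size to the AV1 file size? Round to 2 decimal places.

13 min 15 s = 795 s
Audio: 320 kbps = 0.320 Mbps.
H.264: 107.020 Mbps × 795 s = 85080.9 Mb = 10.635 GB.
AV1: 45.320 Mbps × 795 s = 36029.4 Mb = 4.504 GB.
Ratio: 10.635 / 4.504 = 2.361.

2.36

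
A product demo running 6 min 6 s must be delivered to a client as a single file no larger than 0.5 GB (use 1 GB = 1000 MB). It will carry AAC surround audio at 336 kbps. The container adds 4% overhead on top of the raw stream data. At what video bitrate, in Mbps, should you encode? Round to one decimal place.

Budget: 0.5 GB = 4000.0 Mb.
Stream payload after overhead: 4000.0 / 1.04 = 3846.2 Mb.
6 min 6 s = 366 s
Total bitrate budget: 3846.2 Mb / 366 s = 10.509 Mbps.
Audio: 336 kbps = 0.336 Mbps.
Video: 10.509 − 0.336 = 10.173 Mbps.

10.2 Mbps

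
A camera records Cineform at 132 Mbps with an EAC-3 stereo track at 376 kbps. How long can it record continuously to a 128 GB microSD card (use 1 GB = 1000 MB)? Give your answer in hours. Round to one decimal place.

2.1 hours

Audio: 376 kbps = 0.376 Mbps.
Total bitrate: 132 + 0.376 = 132.376 Mbps.
Capacity: 128 GB = 1,024,000 Mb.
Recording time: 1,024,000 / 132.376 = 7,736 s ≈ 2.15 hours.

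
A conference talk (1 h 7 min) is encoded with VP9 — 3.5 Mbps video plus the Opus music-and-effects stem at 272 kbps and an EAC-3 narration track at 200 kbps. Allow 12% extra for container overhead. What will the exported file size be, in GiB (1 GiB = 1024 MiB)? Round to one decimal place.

1 h 7 min = 67 min = 4020 s
Audio total: 272 + 200 = 472 kbps = 0.472 Mbps.
Total bitrate: 3.5 + 0.472 = 3.972 Mbps.
Stream data: 3.972 Mbps × 4020 s = 15967.4 Mb.
With 12% container overhead: ×1.12.
17,884 Mb = 2,235,441,600 bytes ÷ 1,073,741,824 = 2.082 GiB.

2.1 GiB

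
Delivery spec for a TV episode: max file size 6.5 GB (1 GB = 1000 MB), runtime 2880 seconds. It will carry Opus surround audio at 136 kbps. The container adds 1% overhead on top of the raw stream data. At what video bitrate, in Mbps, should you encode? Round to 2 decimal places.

Budget: 6.5 GB = 52000.0 Mb.
Stream payload after overhead: 52000.0 / 1.01 = 51485.1 Mb.
Total bitrate budget: 51485.1 Mb / 2880 s = 17.877 Mbps.
Audio: 136 kbps = 0.136 Mbps.
Video: 17.877 − 0.136 = 17.741 Mbps.

17.74 Mbps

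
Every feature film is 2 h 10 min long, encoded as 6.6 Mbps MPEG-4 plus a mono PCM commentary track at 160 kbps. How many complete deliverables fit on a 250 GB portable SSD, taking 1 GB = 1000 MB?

37

2 h 10 min = 130 min = 7800 s
Audio: 160 kbps = 0.160 Mbps.
Total bitrate: 6.760 Mbps.
Per item: 6.760 Mbps × 7800 s = 52,728 Mb = 6,591 MB.
Capacity: 250 GB = 2,000,000 Mb; 37.93 items → 37 complete.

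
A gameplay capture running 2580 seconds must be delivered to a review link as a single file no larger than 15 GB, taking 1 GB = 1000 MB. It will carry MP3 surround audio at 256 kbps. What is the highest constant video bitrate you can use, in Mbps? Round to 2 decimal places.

46.26 Mbps

Budget: 15 GB = 120000.0 Mb.
Total bitrate budget: 120000.0 Mb / 2580 s = 46.512 Mbps.
Audio: 256 kbps = 0.256 Mbps.
Video: 46.512 − 0.256 = 46.256 Mbps.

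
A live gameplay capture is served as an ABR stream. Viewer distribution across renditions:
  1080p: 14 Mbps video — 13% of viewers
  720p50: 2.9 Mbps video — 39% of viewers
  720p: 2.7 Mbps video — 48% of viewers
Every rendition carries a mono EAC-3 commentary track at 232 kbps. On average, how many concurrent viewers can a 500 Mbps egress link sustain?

Audio: 232 kbps = 0.232 Mbps.
Average per-viewer bitrate: 0.13×14.232 + 0.39×3.132 + 0.48×2.932 = 4.479 Mbps.
500 Mbps = 500.0 Mbps; 500.0 / 4.479 = 111.63 → 111.

111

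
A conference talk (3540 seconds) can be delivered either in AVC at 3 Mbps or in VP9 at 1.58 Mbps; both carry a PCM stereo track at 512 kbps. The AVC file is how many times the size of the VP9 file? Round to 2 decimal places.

Audio: 512 kbps = 0.512 Mbps.
AVC: 3.512 Mbps × 3540 s = 12432.5 Mb = 1.447 GiB.
VP9: 2.092 Mbps × 3540 s = 7405.7 Mb = 0.862 GiB.
Ratio: 1.447 / 0.862 = 1.679.

1.68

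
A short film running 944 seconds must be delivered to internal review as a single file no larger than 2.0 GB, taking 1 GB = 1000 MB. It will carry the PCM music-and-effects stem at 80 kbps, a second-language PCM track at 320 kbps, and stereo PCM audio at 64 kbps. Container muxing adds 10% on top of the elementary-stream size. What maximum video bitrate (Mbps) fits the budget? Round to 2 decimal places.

14.94 Mbps

Budget: 2.0 GB = 16000.0 Mb.
Stream payload after overhead: 16000.0 / 1.10 = 14545.5 Mb.
Total bitrate budget: 14545.5 Mb / 944 s = 15.408 Mbps.
Audio total: 80 + 320 + 64 = 464 kbps = 0.464 Mbps.
Video: 15.408 − 0.464 = 14.944 Mbps.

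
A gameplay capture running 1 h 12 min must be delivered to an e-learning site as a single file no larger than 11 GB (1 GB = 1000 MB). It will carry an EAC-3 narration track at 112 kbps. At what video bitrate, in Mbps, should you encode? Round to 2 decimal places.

20.26 Mbps

Budget: 11 GB = 88000.0 Mb.
1 h 12 min = 72 min = 4320 s
Total bitrate budget: 88000.0 Mb / 4320 s = 20.370 Mbps.
Audio: 112 kbps = 0.112 Mbps.
Video: 20.370 − 0.112 = 20.258 Mbps.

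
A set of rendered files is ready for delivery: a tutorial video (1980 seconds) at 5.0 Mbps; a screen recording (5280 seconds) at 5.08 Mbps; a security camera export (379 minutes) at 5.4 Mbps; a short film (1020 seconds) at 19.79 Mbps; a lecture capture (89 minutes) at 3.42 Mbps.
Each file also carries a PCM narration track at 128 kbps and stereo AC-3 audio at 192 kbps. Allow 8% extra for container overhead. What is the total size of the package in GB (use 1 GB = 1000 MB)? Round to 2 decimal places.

28.30 GB

Audio total: 128 + 192 = 320 kbps = 0.320 Mbps.
tutorial video: 5.320 Mbps × 1980 s × 1.08 = 11376.3 Mb
screen recording: 5.400 Mbps × 5280 s × 1.08 = 30793.0 Mb
security camera export: 5.720 Mbps × 22740 s × 1.08 = 140478.6 Mb
short film: 20.110 Mbps × 1020 s × 1.08 = 22153.2 Mb
lecture capture: 3.740 Mbps × 5340 s × 1.08 = 21569.3 Mb
Total: 226370.4 Mb = 28296.3 MB.
= 28.30 GB.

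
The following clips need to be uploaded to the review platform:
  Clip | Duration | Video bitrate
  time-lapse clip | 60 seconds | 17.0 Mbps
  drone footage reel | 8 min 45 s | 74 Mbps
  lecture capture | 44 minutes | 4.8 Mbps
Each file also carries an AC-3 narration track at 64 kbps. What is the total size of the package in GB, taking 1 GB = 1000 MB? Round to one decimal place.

6.6 GB

Audio: 64 kbps = 0.064 Mbps.
time-lapse clip: 17.064 Mbps × 60 s = 1023.8 Mb
drone footage reel: 74.064 Mbps × 525 s = 38883.6 Mb
lecture capture: 4.864 Mbps × 2640 s = 12841.0 Mb
Total: 52748.4 Mb = 6593.6 MB.
= 6.594 GB.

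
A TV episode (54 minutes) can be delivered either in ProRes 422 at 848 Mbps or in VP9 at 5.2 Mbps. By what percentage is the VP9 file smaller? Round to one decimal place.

54 min = 3240 s
ProRes 422: 848.000 Mbps × 3240 s = 2747520.0 Mb = 319.853 GiB.
VP9: 5.200 Mbps × 3240 s = 16848.0 Mb = 1.961 GiB.
Reduction: (1 − 1.961/319.853) × 100 = 99.39%.

99.4%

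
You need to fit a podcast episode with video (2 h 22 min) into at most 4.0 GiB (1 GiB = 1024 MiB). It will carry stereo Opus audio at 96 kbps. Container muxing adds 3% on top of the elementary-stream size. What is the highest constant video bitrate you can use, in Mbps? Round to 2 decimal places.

3.82 Mbps

Budget: 4.0 GiB = 34359.7 Mb.
Stream payload after overhead: 34359.7 / 1.03 = 33359.0 Mb.
2 h 22 min = 142 min = 8520 s
Total bitrate budget: 33359.0 Mb / 8520 s = 3.915 Mbps.
Audio: 96 kbps = 0.096 Mbps.
Video: 3.915 − 0.096 = 3.819 Mbps.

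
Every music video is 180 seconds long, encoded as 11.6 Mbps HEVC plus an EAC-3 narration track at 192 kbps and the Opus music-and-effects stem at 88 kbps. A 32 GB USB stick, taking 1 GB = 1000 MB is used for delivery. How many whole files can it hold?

119

Audio total: 192 + 88 = 280 kbps = 0.280 Mbps.
Total bitrate: 11.880 Mbps.
Per item: 11.880 Mbps × 180 s = 2,138 Mb = 267.3 MB.
Capacity: 32 GB = 256,000 Mb; 119.72 items → 119 complete.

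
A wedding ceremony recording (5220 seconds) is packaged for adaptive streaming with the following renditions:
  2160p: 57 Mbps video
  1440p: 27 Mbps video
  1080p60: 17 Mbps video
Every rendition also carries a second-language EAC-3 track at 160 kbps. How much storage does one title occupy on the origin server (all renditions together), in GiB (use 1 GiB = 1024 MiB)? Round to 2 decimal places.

61.67 GiB

Audio: 160 kbps = 0.160 Mbps.
Sum of rendition bitrates: (57+0.160) + (27+0.160) + (17+0.160) = 101.480 Mbps.
× 5220 s = 529,726 Mb = 66,216 MB = 61.67 GiB.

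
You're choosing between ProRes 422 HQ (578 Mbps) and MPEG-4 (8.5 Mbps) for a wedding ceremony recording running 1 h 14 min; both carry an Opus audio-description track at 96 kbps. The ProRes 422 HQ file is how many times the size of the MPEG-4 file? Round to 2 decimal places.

1 h 14 min = 74 min = 4440 s
Audio: 96 kbps = 0.096 Mbps.
ProRes 422 HQ: 578.096 Mbps × 4440 s = 2566746.2 Mb = 320.843 GB.
MPEG-4: 8.596 Mbps × 4440 s = 38166.2 Mb = 4.771 GB.
Ratio: 320.843 / 4.771 = 67.252.

67.25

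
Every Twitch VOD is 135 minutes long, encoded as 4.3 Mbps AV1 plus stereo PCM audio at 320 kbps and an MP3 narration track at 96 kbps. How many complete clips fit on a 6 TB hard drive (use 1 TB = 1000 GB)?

135 min = 8100 s
Audio total: 320 + 96 = 416 kbps = 0.416 Mbps.
Total bitrate: 4.716 Mbps.
Per item: 4.716 Mbps × 8100 s = 38,200 Mb = 4,775 MB.
Capacity: 6 TB = 48,000,000 Mb; 1256.56 items → 1256 complete.

1256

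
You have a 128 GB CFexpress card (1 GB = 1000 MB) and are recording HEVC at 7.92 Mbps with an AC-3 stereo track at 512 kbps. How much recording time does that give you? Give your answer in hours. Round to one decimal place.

Audio: 512 kbps = 0.512 Mbps.
Total bitrate: 7.92 + 0.512 = 8.432 Mbps.
Capacity: 128 GB = 1,024,000 Mb.
Recording time: 1,024,000 / 8.432 = 121,442 s ≈ 33.7 hours.

33.7 hours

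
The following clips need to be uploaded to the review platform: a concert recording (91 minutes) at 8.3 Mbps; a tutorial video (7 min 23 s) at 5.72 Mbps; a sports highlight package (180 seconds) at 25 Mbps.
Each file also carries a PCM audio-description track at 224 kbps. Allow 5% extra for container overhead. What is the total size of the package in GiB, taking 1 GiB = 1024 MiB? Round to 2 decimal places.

6.57 GiB

Audio: 224 kbps = 0.224 Mbps.
concert recording: 8.524 Mbps × 5460 s × 1.05 = 48868.1 Mb
tutorial video: 5.944 Mbps × 443 s × 1.05 = 2764.9 Mb
sports highlight package: 25.224 Mbps × 180 s × 1.05 = 4767.3 Mb
Total: 56400.3 Mb = 7050.0 MB.
= 6.566 GiB.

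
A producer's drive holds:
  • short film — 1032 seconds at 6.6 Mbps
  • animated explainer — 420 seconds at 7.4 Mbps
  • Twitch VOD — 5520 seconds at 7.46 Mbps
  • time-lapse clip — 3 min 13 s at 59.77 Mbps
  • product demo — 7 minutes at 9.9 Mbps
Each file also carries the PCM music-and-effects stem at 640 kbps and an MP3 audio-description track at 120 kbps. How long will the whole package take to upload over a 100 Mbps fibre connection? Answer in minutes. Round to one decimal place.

12.1 minutes

Audio total: 640 + 120 = 760 kbps = 0.760 Mbps.
short film: 7.360 Mbps × 1032 s = 7595.5 Mb
animated explainer: 8.160 Mbps × 420 s = 3427.2 Mb
Twitch VOD: 8.220 Mbps × 5520 s = 45374.4 Mb
time-lapse clip: 60.530 Mbps × 193 s = 11682.3 Mb
product demo: 10.660 Mbps × 420 s = 4477.2 Mb
Total: 72556.6 Mb = 9069.6 MB.
At 100 Mbps: 72556.6 / 100 = 726 s ≈ 12.1 minutes.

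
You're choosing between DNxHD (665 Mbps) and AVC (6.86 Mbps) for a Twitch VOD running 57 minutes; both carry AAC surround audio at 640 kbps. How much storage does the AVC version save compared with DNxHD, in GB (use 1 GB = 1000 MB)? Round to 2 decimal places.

57 min = 3420 s
Audio: 640 kbps = 0.640 Mbps.
DNxHD: 665.640 Mbps × 3420 s = 2276488.8 Mb = 284.561 GB.
AVC: 7.500 Mbps × 3420 s = 25650.0 Mb = 3.206 GB.
Saving: 284.561 − 3.206 = 281.355 GB.

281.35 GB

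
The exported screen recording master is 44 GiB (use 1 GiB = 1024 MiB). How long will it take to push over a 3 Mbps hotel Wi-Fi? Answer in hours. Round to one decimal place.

35.0 hours

File: 44 GiB = 377957.1 Mb.
At 3 Mbps: 377957.1 / 3 = 125985.7 s ≈ 35 hours.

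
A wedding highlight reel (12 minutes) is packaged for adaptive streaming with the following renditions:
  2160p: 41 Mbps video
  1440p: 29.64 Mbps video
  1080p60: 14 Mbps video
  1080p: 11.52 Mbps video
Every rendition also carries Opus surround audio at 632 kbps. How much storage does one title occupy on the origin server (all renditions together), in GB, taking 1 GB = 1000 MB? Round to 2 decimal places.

12 min = 720 s
Audio: 632 kbps = 0.632 Mbps.
Sum of rendition bitrates: (41+0.632) + (29.64+0.632) + (14+0.632) + (11.52+0.632) = 98.688 Mbps.
× 720 s = 71,055 Mb = 8,882 MB = 8.882 GB.

8.88 GB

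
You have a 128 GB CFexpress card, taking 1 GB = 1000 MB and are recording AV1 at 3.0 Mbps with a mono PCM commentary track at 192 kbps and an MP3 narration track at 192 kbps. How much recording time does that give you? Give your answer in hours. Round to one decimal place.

84.1 hours

Audio total: 192 + 192 = 384 kbps = 0.384 Mbps.
Total bitrate: 3.0 + 0.384 = 3.384 Mbps.
Capacity: 128 GB = 1,024,000 Mb.
Recording time: 1,024,000 / 3.384 = 302,600 s ≈ 84.1 hours.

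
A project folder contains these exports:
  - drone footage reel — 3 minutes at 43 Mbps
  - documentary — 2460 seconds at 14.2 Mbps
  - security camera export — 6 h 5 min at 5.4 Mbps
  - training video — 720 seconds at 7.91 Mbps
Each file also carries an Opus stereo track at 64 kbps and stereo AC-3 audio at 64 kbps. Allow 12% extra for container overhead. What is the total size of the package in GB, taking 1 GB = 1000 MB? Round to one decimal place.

23.8 GB

Audio total: 64 + 64 = 128 kbps = 0.128 Mbps.
drone footage reel: 43.128 Mbps × 180 s × 1.12 = 8694.6 Mb
documentary: 14.328 Mbps × 2460 s × 1.12 = 39476.5 Mb
security camera export: 5.528 Mbps × 21900 s × 1.12 = 135590.8 Mb
training video: 8.038 Mbps × 720 s × 1.12 = 6481.8 Mb
Total: 190243.7 Mb = 23780.5 MB.
= 23.78 GB.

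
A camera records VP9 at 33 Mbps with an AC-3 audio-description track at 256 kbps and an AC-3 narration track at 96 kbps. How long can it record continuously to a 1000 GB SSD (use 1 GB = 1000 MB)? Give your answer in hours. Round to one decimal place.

66.6 hours

Audio total: 256 + 96 = 352 kbps = 0.352 Mbps.
Total bitrate: 33 + 0.352 = 33.352 Mbps.
Capacity: 1000 GB = 8,000,000 Mb.
Recording time: 8,000,000 / 33.352 = 239,866 s ≈ 66.6 hours.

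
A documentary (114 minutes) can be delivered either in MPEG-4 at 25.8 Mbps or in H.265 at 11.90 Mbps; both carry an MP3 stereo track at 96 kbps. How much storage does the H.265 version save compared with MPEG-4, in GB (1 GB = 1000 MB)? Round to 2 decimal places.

114 min = 6840 s
Audio: 96 kbps = 0.096 Mbps.
MPEG-4: 25.896 Mbps × 6840 s = 177128.6 Mb = 22.141 GB.
H.265: 11.996 Mbps × 6840 s = 82052.6 Mb = 10.257 GB.
Saving: 22.141 − 10.257 = 11.884 GB.

11.88 GB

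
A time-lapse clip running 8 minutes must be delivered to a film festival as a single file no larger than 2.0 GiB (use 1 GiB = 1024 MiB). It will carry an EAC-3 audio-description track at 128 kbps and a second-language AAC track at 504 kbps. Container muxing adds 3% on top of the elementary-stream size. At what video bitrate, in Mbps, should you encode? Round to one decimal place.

34.1 Mbps

Budget: 2.0 GiB = 17179.9 Mb.
Stream payload after overhead: 17179.9 / 1.03 = 16679.5 Mb.
8 min = 480 s
Total bitrate budget: 16679.5 Mb / 480 s = 34.749 Mbps.
Audio total: 128 + 504 = 632 kbps = 0.632 Mbps.
Video: 34.749 − 0.632 = 34.117 Mbps.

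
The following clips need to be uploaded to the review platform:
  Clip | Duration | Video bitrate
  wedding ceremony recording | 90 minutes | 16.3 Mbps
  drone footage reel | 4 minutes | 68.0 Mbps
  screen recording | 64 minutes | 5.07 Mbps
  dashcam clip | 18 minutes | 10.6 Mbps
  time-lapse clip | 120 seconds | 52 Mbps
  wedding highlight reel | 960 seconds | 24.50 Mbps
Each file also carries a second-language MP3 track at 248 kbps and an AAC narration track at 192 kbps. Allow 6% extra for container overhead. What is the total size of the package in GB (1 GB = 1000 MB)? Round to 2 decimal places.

22.54 GB

Audio total: 248 + 192 = 440 kbps = 0.440 Mbps.
wedding ceremony recording: 16.740 Mbps × 5400 s × 1.06 = 95819.8 Mb
drone footage reel: 68.440 Mbps × 240 s × 1.06 = 17411.1 Mb
screen recording: 5.510 Mbps × 3840 s × 1.06 = 22427.9 Mb
dashcam clip: 11.040 Mbps × 1080 s × 1.06 = 12638.6 Mb
time-lapse clip: 52.440 Mbps × 120 s × 1.06 = 6670.4 Mb
wedding highlight reel: 24.940 Mbps × 960 s × 1.06 = 25378.9 Mb
Total: 180346.7 Mb = 22543.3 MB.
= 22.54 GB.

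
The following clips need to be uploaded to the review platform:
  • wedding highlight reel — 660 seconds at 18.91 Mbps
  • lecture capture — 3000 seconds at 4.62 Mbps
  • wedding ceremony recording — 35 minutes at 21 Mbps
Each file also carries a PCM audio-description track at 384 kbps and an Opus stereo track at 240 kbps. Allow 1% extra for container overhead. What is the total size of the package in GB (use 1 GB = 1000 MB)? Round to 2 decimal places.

Audio total: 384 + 240 = 624 kbps = 0.624 Mbps.
wedding highlight reel: 19.534 Mbps × 660 s × 1.01 = 13021.4 Mb
lecture capture: 5.244 Mbps × 3000 s × 1.01 = 15889.3 Mb
wedding ceremony recording: 21.624 Mbps × 2100 s × 1.01 = 45864.5 Mb
Total: 74775.2 Mb = 9346.9 MB.
= 9.347 GB.

9.35 GB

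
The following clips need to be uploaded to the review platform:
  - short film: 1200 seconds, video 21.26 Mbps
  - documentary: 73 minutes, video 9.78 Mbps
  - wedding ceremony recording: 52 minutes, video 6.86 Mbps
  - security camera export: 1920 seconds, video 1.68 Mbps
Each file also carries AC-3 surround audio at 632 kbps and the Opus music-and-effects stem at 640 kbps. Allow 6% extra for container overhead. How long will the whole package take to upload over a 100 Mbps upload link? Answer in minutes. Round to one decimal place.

18.8 minutes

Audio total: 632 + 640 = 1272 kbps = 1.272 Mbps.
short film: 22.532 Mbps × 1200 s × 1.06 = 28660.7 Mb
documentary: 11.052 Mbps × 4380 s × 1.06 = 51312.2 Mb
wedding ceremony recording: 8.132 Mbps × 3120 s × 1.06 = 26894.2 Mb
security camera export: 2.952 Mbps × 1920 s × 1.06 = 6007.9 Mb
Total: 112875.0 Mb = 14109.4 MB.
At 100 Mbps: 112875.0 / 100 = 1129 s ≈ 18.8 minutes.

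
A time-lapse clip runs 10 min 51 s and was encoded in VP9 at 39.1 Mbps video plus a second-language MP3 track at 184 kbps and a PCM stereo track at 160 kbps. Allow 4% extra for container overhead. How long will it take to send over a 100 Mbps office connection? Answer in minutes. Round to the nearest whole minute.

10 min 51 s = 651 s
Audio total: 184 + 160 = 344 kbps = 0.344 Mbps.
Total bitrate: 39.444 Mbps.
File: 39.444 Mbps × 651 s = 25678.0 Mb.
With 4% container overhead: ×1.04. → 26705.2 Mb.
At 100 Mbps: 26705.2 / 100 = 267.1 s ≈ 4.45 minutes.

4 minutes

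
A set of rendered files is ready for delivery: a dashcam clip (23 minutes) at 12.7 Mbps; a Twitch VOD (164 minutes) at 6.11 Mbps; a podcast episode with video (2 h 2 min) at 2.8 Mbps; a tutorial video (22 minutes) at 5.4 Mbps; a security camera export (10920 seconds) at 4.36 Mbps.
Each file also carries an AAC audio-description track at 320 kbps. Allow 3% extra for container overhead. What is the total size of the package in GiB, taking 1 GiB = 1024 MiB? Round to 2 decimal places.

Audio: 320 kbps = 0.320 Mbps.
dashcam clip: 13.020 Mbps × 1380 s × 1.03 = 18506.6 Mb
Twitch VOD: 6.430 Mbps × 9840 s × 1.03 = 65169.3 Mb
podcast episode with video: 3.120 Mbps × 7320 s × 1.03 = 23523.6 Mb
tutorial video: 5.720 Mbps × 1320 s × 1.03 = 7776.9 Mb
security camera export: 4.680 Mbps × 10920 s × 1.03 = 52638.8 Mb
Total: 167615.2 Mb = 20951.9 MB.
= 19.51 GiB.

19.51 GiB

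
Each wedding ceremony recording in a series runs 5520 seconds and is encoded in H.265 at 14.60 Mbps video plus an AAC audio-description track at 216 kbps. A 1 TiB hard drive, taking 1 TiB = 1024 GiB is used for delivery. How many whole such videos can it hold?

Audio: 216 kbps = 0.216 Mbps.
Total bitrate: 14.816 Mbps.
Per item: 14.816 Mbps × 5520 s = 81,784 Mb = 10,223 MB.
Capacity: 1 TiB = 8,796,093 Mb; 107.55 items → 107 complete.

107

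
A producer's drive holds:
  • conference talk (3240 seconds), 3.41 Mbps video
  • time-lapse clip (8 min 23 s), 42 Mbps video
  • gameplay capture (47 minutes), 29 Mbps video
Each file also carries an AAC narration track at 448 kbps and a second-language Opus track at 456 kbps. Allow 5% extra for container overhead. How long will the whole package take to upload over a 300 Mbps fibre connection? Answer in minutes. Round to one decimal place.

Audio total: 448 + 456 = 904 kbps = 0.904 Mbps.
conference talk: 4.314 Mbps × 3240 s × 1.05 = 14676.2 Mb
time-lapse clip: 42.904 Mbps × 503 s × 1.05 = 22659.7 Mb
gameplay capture: 29.904 Mbps × 2820 s × 1.05 = 88545.7 Mb
Total: 125881.7 Mb = 15735.2 MB.
At 300 Mbps: 125881.7 / 300 = 420 s ≈ 6.99 minutes.

7.0 minutes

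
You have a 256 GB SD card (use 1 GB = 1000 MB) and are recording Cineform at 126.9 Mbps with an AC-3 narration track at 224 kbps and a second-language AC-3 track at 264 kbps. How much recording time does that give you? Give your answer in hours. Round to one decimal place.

4.5 hours

Audio total: 224 + 264 = 488 kbps = 0.488 Mbps.
Total bitrate: 126.9 + 0.488 = 127.388 Mbps.
Capacity: 256 GB = 2,048,000 Mb.
Recording time: 2,048,000 / 127.388 = 16,077 s ≈ 4.47 hours.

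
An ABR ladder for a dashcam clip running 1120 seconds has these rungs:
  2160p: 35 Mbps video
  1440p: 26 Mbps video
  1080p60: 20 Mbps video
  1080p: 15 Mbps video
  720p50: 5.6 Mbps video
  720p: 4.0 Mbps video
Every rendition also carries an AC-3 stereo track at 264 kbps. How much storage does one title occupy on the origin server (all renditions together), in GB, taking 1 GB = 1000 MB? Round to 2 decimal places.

15.01 GB

Audio: 264 kbps = 0.264 Mbps.
Sum of rendition bitrates: (35+0.264) + (26+0.264) + (20+0.264) + (15+0.264) + (5.6+0.264) + (4.0+0.264) = 107.184 Mbps.
× 1120 s = 120,046 Mb = 15,006 MB = 15.01 GB.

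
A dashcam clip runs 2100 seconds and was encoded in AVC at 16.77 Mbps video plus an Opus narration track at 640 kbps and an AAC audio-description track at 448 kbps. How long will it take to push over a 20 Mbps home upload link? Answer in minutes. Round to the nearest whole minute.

31 minutes

Audio total: 640 + 448 = 1088 kbps = 1.088 Mbps.
Total bitrate: 17.858 Mbps.
File: 17.858 Mbps × 2100 s = 37501.8 Mb.
At 20 Mbps: 37501.8 / 20 = 1875.1 s ≈ 31.3 minutes.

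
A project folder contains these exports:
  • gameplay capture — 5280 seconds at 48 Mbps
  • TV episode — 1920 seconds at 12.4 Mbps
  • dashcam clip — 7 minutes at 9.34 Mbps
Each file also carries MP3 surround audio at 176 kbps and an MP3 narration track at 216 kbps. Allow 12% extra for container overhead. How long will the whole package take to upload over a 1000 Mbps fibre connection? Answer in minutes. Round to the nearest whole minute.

Audio total: 176 + 216 = 392 kbps = 0.392 Mbps.
gameplay capture: 48.392 Mbps × 5280 s × 1.12 = 286170.9 Mb
TV episode: 12.792 Mbps × 1920 s × 1.12 = 27507.9 Mb
dashcam clip: 9.732 Mbps × 420 s × 1.12 = 4577.9 Mb
Total: 318256.8 Mb = 39782.1 MB.
At 1000 Mbps: 318256.8 / 1000 = 318 s ≈ 5.3 minutes.

5 minutes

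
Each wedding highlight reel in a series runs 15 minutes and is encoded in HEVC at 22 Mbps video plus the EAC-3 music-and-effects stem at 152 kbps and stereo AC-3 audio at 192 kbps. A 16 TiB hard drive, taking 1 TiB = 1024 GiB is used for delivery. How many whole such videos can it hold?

6998

15 min = 900 s
Audio total: 152 + 192 = 344 kbps = 0.344 Mbps.
Total bitrate: 22.344 Mbps.
Per item: 22.344 Mbps × 900 s = 20,110 Mb = 2,514 MB.
Capacity: 16 TiB = 140,737,488 Mb; 6998.52 items → 6998 complete.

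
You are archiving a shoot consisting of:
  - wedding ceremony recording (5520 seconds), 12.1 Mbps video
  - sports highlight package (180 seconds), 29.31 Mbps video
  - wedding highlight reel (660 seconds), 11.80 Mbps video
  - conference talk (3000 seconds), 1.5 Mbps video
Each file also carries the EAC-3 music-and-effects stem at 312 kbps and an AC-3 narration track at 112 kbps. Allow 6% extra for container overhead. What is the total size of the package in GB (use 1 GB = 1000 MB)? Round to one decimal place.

Audio total: 312 + 112 = 424 kbps = 0.424 Mbps.
wedding ceremony recording: 12.524 Mbps × 5520 s × 1.06 = 73280.4 Mb
sports highlight package: 29.734 Mbps × 180 s × 1.06 = 5673.2 Mb
wedding highlight reel: 12.224 Mbps × 660 s × 1.06 = 8551.9 Mb
conference talk: 1.924 Mbps × 3000 s × 1.06 = 6118.3 Mb
Total: 93623.9 Mb = 11703.0 MB.
= 11.70 GB.

11.7 GB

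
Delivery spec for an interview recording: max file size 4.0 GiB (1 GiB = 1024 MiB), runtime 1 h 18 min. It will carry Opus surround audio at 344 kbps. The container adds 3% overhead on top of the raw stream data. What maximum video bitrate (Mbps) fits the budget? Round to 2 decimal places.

6.78 Mbps

Budget: 4.0 GiB = 34359.7 Mb.
Stream payload after overhead: 34359.7 / 1.03 = 33359.0 Mb.
1 h 18 min = 78 min = 4680 s
Total bitrate budget: 33359.0 Mb / 4680 s = 7.128 Mbps.
Audio: 344 kbps = 0.344 Mbps.
Video: 7.128 − 0.344 = 6.784 Mbps.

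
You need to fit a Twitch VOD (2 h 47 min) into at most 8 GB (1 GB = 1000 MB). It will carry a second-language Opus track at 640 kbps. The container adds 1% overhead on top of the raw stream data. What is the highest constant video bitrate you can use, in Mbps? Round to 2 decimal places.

Budget: 8 GB = 64000.0 Mb.
Stream payload after overhead: 64000.0 / 1.01 = 63366.3 Mb.
2 h 47 min = 167 min = 10020 s
Total bitrate budget: 63366.3 Mb / 10020 s = 6.324 Mbps.
Audio: 640 kbps = 0.640 Mbps.
Video: 6.324 − 0.640 = 5.684 Mbps.

5.68 Mbps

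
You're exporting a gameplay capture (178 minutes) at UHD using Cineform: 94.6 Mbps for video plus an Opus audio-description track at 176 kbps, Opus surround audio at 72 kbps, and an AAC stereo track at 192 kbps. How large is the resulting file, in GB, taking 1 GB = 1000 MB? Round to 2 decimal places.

126.88 GB

178 min = 10680 s
Audio total: 176 + 72 + 192 = 440 kbps = 0.440 Mbps.
Total bitrate: 94.6 + 0.440 = 95.040 Mbps.
Stream data: 95.040 Mbps × 10680 s = 1015027.2 Mb.
1,015,027 Mb ÷ 8 = 126,878 MB → 126.9 GB.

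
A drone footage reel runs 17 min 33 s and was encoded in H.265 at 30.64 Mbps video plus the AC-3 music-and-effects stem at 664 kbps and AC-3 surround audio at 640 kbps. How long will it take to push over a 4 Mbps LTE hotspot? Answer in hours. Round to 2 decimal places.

17 min 33 s = 1053 s
Audio total: 664 + 640 = 1304 kbps = 1.304 Mbps.
Total bitrate: 31.944 Mbps.
File: 31.944 Mbps × 1053 s = 33637.0 Mb.
At 4 Mbps: 33637.0 / 4 = 8409.3 s ≈ 2.34 hours.

2.34 hours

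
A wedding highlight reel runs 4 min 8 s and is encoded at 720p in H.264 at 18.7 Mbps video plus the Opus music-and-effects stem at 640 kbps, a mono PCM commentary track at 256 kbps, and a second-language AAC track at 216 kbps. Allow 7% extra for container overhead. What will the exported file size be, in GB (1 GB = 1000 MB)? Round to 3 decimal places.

0.657 GB

4 min 8 s = 248 s
Audio total: 640 + 256 + 216 = 1112 kbps = 1.112 Mbps.
Total bitrate: 18.7 + 1.112 = 19.812 Mbps.
Stream data: 19.812 Mbps × 248 s = 4913.4 Mb.
With 7% container overhead: ×1.07.
5,257 Mb ÷ 8 = 657.2 MB → 0.6572 GB.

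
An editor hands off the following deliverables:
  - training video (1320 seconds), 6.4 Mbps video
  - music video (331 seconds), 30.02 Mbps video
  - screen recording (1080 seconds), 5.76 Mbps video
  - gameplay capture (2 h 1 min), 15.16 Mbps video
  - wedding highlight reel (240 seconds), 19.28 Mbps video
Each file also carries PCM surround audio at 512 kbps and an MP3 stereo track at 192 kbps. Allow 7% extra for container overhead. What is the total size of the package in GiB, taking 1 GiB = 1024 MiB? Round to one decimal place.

18.2 GiB

Audio total: 512 + 192 = 704 kbps = 0.704 Mbps.
training video: 7.104 Mbps × 1320 s × 1.07 = 10033.7 Mb
music video: 30.724 Mbps × 331 s × 1.07 = 10881.5 Mb
screen recording: 6.464 Mbps × 1080 s × 1.07 = 7469.8 Mb
gameplay capture: 15.864 Mbps × 7260 s × 1.07 = 123234.7 Mb
wedding highlight reel: 19.984 Mbps × 240 s × 1.07 = 5131.9 Mb
Total: 156751.6 Mb = 19594.0 MB.
= 18.25 GiB.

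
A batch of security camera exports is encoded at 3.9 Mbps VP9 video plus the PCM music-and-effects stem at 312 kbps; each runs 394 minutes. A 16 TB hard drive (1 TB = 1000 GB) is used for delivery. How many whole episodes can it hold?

394 min = 23640 s
Audio: 312 kbps = 0.312 Mbps.
Total bitrate: 4.212 Mbps.
Per item: 4.212 Mbps × 23640 s = 99,572 Mb = 12,446 MB.
Capacity: 16 TB = 128,000,000 Mb; 1285.51 items → 1285 complete.

1285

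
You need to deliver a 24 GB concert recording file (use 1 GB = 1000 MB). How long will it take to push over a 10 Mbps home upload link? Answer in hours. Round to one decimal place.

File: 24 GB = 192000.0 Mb.
At 10 Mbps: 192000.0 / 10 = 19200.0 s ≈ 5.33 hours.

5.3 hours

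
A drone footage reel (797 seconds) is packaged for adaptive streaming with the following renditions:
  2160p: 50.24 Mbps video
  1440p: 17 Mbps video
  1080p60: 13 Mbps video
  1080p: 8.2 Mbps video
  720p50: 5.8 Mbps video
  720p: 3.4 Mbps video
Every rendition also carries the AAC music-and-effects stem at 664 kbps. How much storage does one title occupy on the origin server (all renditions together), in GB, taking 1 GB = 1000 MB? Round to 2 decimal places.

Audio: 664 kbps = 0.664 Mbps.
Sum of rendition bitrates: (50.24+0.664) + (17+0.664) + (13+0.664) + (8.2+0.664) + (5.8+0.664) + (3.4+0.664) = 101.624 Mbps.
× 797 s = 80,994 Mb = 10,124 MB = 10.12 GB.

10.12 GB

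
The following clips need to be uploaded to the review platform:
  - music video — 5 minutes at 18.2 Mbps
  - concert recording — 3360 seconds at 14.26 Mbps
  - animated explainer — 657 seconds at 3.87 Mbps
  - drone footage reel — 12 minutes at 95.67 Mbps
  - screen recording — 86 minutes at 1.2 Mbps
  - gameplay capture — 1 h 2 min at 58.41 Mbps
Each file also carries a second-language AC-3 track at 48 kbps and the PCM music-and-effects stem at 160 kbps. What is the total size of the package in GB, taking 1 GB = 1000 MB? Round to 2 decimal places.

Audio total: 48 + 160 = 208 kbps = 0.208 Mbps.
music video: 18.408 Mbps × 300 s = 5522.4 Mb
concert recording: 14.468 Mbps × 3360 s = 48612.5 Mb
animated explainer: 4.078 Mbps × 657 s = 2679.2 Mb
drone footage reel: 95.878 Mbps × 720 s = 69032.2 Mb
screen recording: 1.408 Mbps × 5160 s = 7265.3 Mb
gameplay capture: 58.618 Mbps × 3720 s = 218059.0 Mb
Total: 351170.5 Mb = 43896.3 MB.
= 43.90 GB.

43.90 GB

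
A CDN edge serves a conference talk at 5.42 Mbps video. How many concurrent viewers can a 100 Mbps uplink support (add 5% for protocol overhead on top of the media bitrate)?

17

On the wire with 5% overhead: 5.691 Mbps.
100 Mbps = 100.0 Mbps; 100.0 / 5.691 = 17.57 → 17 viewers.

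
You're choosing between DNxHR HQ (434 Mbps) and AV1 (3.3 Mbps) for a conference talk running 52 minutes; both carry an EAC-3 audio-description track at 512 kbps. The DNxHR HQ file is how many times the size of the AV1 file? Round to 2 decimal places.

52 min = 3120 s
Audio: 512 kbps = 0.512 Mbps.
DNxHR HQ: 434.512 Mbps × 3120 s = 1355677.4 Mb = 169.460 GB.
AV1: 3.812 Mbps × 3120 s = 11893.4 Mb = 1.487 GB.
Ratio: 169.460 / 1.487 = 113.985.

113.99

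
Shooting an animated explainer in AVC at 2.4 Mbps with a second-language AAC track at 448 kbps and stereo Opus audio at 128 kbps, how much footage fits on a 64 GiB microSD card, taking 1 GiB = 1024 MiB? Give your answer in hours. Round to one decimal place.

Audio total: 448 + 128 = 576 kbps = 0.576 Mbps.
Total bitrate: 2.4 + 0.576 = 2.976 Mbps.
Capacity: 64 GiB = 549,756 Mb.
Recording time: 549,756 / 2.976 = 184,730 s ≈ 51.3 hours.

51.3 hours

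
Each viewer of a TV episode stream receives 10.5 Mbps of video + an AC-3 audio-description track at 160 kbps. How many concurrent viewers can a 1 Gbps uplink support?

93

Audio: 160 kbps = 0.160 Mbps.
Per-viewer media rate: 10.660 Mbps.
1 Gbps = 1,000 Mbps; 1,000 / 10.660 = 93.81 → 93 viewers.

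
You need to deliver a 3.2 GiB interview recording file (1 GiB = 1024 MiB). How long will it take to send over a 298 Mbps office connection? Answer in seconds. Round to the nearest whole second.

File: 3.2 GiB = 27487.8 Mb.
At 298 Mbps: 27487.8 / 298 = 92.2 s ≈ 92.2 seconds.

92 seconds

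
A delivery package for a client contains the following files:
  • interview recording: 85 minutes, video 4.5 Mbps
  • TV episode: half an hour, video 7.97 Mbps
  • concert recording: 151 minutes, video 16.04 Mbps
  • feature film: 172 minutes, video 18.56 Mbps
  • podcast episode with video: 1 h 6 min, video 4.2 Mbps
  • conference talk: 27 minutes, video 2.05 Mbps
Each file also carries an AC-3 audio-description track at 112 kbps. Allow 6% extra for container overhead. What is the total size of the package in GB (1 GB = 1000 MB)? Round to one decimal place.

52.7 GB

Audio: 112 kbps = 0.112 Mbps.
interview recording: 4.612 Mbps × 5100 s × 1.06 = 24932.5 Mb
TV episode: 8.082 Mbps × 1800 s × 1.06 = 15420.5 Mb
concert recording: 16.152 Mbps × 9060 s × 1.06 = 155117.3 Mb
feature film: 18.672 Mbps × 10320 s × 1.06 = 204256.7 Mb
podcast episode with video: 4.312 Mbps × 3960 s × 1.06 = 18100.1 Mb
conference talk: 2.162 Mbps × 1620 s × 1.06 = 3712.6 Mb
Total: 421539.7 Mb = 52692.5 MB.
= 52.69 GB.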